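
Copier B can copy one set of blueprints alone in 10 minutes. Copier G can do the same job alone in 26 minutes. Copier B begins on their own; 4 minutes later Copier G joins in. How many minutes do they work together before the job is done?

In the first 4 minutes Copier B alone does 4/10 = 2/5 of the job, leaving 3/5.
Once everyone is working, combined rate: 1/10 + 1/26 = (13 + 5)/130 = 18/130 = 9/65 per minute.
Remaining 3/5 at 9/65 per minute takes 13/3 minutes.

13/3 minutes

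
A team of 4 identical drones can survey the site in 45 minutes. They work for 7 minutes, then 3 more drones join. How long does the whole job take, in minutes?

201/7 minutes

One drone does 1/180 of the job per minute.
After 7 minutes with 4 drones, 7/45 is done (38/45 left).
With 7 drones the rate is 7/180, so the rest takes 38/45 ÷ 7/180 = 152/7 minutes.
Total = 7 + 152/7 = 201/7 minutes.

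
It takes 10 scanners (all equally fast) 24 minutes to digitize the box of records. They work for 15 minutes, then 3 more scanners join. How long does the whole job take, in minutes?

285/13 minutes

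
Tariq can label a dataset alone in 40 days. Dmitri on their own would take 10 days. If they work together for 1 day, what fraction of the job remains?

Combined rate: 1/40 + 1/10 = (1 + 4)/40 = 5/40 = 1/8 per day.
In 1 day they complete 1·1/8 = 1/8 of the job.
So 7/8 remains.

7/8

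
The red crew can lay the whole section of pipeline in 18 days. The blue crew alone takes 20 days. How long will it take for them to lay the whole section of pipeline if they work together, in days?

With two workers the combined time is the product over the sum: 18·20/(18+20) = 360/38 = 180/19 days.

180/19 days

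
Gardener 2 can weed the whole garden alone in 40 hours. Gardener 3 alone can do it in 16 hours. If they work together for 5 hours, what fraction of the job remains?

9/16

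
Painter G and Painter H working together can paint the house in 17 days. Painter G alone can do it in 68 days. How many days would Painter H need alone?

Combined rate is 1/17 per day.
Known contribution: 1/68 per day.
So Painter H's rate is 1/17 − 1/68 = 3/68, meaning 68/3 days alone.

68/3 days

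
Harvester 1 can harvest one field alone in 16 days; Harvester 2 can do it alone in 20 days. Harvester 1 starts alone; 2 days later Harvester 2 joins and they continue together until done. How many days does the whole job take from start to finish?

In 2 days Harvester 1 does 2/16 = 1/8 of the job, leaving 7/8.
Harvester 1 and Harvester 2 together work at 9/80 per day, so finishing takes 7/8 ÷ 9/80 = 70/9 days.
Total time = 2 + 70/9 = 88/9 days.

88/9 days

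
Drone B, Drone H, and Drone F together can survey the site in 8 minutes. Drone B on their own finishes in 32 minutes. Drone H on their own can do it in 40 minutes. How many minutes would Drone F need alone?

Combined rate is 1/8 per minute.
Known contribution: 1/32 + 1/40 = (5 + 4)/160 = 9/160 per minute.
So Drone F's rate is 1/8 − 9/160 = 11/160, meaning 160/11 minutes alone.

160/11 minutes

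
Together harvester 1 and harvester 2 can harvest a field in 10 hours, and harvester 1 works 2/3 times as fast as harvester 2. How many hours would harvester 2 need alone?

Let harvester 2's rate be r; then harvester 1's rate is (2/3)r, so together (2/3 + 1)r = (5/3)r = 1/10.
Thus r = 3/50 per hour.
Harvester 2 alone: 50/3 hours; harvester 1 alone: 25 hours.

50/3 hours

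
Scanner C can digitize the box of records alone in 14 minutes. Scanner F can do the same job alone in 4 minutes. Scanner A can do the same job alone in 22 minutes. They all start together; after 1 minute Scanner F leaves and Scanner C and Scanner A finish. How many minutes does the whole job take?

In the first 1 minute the combined rate is 113/308, so 113/308 of the job is done, leaving 195/308.
After Scanner F leaves the rate is 9/77 per minute; the remaining 195/308 takes 65/12 minutes.
Total = 1 + 65/12 = 77/12 minutes.

77/12 minutes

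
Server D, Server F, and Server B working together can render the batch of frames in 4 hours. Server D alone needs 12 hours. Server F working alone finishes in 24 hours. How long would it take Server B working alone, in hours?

8 hours

Combined rate is 1/4 per hour.
Known contribution: 1/12 + 1/24 = (2 + 1)/24 = 3/24 = 1/8 per hour.
So Server B's rate is 1/4 − 1/8 = 1/8, meaning 8 hours alone.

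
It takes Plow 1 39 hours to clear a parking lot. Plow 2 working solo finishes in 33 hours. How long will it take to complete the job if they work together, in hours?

143/8 hours

Combined rate: 1/39 + 1/33 = (11 + 13)/429 = 24/429 = 8/143 per hour.
Time = 1 ÷ (8/143) = 143/8 hours.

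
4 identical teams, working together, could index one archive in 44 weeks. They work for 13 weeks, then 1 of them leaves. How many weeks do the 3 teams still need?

124/3 weeks

One team does 1/176 of the job per week.
After 13 weeks with 4 teams, 13/44 is done (31/44 left).
With 3 teams the rate is 3/176, so the rest takes 31/44 ÷ 3/176 = 124/3 weeks.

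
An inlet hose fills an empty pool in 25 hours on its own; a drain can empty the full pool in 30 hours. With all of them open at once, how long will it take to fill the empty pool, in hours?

Net rate = 1/25 − 1/30 = (6 − 5)/150 = 1/150 per hour.
Filling time = 1 ÷ (1/150) = 150 hours.

150 hours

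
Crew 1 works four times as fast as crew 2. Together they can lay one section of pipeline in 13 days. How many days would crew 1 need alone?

Let crew 2's rate be r; then crew 1's rate is 4r, so together (4 + 1)r = 5r = 1/13.
Thus r = 1/65 per day.
Crew 2 alone: 65 days; crew 1 alone: 65/4 days.

65/4 days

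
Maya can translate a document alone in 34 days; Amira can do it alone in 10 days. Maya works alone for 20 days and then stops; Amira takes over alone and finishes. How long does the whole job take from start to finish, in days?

410/17 days

In 20 days Maya does 20/34 = 10/17 of the job, leaving 7/17.
Amira works at 1/10 per day, so finishing takes 7/17 ÷ 1/10 = 70/17 days.
Total time = 20 + 70/17 = 410/17 days.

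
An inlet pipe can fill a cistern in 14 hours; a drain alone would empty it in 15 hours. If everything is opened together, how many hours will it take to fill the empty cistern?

Net rate = 1/14 − 1/15 = (15 − 14)/210 = 1/210 per hour.
Filling time = 1 ÷ (1/210) = 210 hours.

210 hours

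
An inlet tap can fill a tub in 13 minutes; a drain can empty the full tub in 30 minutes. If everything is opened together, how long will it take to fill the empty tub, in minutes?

Net rate = 1/13 − 1/30 = (30 − 13)/390 = 17/390 per minute.
Filling time = 1 ÷ (17/390) = 390/17 minutes.

390/17 minutes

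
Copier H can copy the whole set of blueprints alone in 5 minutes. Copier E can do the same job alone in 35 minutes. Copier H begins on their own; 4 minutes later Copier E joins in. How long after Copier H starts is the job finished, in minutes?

39/8 minutes

In the first 4 minutes Copier H alone does 4/5 of the job, leaving 1/5.
Once everyone is working, combined rate: 1/5 + 1/35 = (7 + 1)/35 = 8/35 per minute.
Remaining 1/5 at 8/35 per minute takes 7/8 minutes.
Total from the start = 4 + 7/8 = 39/8 minutes.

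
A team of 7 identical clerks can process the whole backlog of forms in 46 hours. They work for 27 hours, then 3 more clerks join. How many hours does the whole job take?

One clerk does 1/322 of the job per hour.
After 27 hours with 7 clerks, 27/46 is done (19/46 left).
With 10 clerks the rate is 10/322 = 5/161, so the rest takes 19/46 ÷ 5/161 = 133/10 hours.
Total = 27 + 133/10 = 403/10 hours.

403/10 hours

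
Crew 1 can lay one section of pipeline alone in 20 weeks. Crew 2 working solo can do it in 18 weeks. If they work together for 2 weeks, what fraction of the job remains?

71/90

Combined rate: 1/20 + 1/18 = (9 + 10)/180 = 19/180 per week.
In 2 weeks they complete 2·19/180 = 19/90 of the job.
So 71/90 remains.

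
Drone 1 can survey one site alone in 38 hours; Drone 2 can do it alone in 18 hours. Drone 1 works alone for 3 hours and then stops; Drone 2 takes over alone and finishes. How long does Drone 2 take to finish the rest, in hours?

In 3 hours Drone 1 does 3/38 of the job, leaving 35/38.
Drone 2 works at 1/18 per hour, so finishing takes 35/38 ÷ 1/18 = 315/19 hours.

315/19 hours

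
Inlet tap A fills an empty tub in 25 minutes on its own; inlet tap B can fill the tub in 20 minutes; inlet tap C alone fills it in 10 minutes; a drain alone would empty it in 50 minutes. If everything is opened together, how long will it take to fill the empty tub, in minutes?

100/17 minutes

Net rate = 1/25 + 1/20 + 1/10 − 1/50 = (4 + 5 + 10 − 2)/100 = 17/100 per minute.
Filling time = 1 ÷ (17/100) = 100/17 minutes.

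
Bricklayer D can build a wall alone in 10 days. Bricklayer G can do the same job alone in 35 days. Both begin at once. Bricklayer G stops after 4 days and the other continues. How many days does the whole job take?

In the first 4 days the combined rate is 9/70, so 18/35 of the job is done, leaving 17/35.
After Bricklayer G leaves the rate is 1/10 per day; the remaining 17/35 takes 34/7 days.
Total = 4 + 34/7 = 62/7 days.

62/7 days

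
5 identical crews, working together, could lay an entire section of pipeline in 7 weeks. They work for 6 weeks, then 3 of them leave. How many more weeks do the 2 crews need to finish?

5/2 weeks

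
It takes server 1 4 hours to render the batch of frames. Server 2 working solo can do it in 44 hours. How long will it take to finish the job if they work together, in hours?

With two workers the combined time is the product over the sum: 4·44/(4+44) = 176/48 = 11/3 hours.

11/3 hours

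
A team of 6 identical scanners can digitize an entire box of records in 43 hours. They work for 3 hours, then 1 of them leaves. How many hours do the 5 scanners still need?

One scanner does 1/258 of the job per hour.
After 3 hours with 6 scanners, 3/43 is done (40/43 left).
With 5 scanners the rate is 5/258, so the rest takes 40/43 ÷ 5/258 = 48 hours.

48 hours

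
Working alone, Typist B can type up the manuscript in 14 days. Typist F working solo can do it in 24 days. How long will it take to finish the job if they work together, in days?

168/19 days

With two workers the combined time is the product over the sum: 14·24/(14+24) = 336/38 = 168/19 days.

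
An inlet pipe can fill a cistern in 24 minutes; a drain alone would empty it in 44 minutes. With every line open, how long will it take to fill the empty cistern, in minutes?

264/5 minutes

Net rate = 1/24 − 1/44 = (11 − 6)/264 = 5/264 per minute.
Filling time = 1 ÷ (5/264) = 264/5 minutes.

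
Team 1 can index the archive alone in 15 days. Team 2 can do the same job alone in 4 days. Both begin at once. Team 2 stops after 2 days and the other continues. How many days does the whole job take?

In the first 2 days the combined rate is 19/60, so 19/30 of the job is done, leaving 11/30.
After Team 2 leaves the rate is 1/15 per day; the remaining 11/30 takes 11/2 days.
Total = 2 + 11/2 = 15/2 days.

15/2 days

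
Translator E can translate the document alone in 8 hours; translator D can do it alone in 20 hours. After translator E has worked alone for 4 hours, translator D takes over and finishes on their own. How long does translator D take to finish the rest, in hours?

In 4 hours translator E does 4/8 = 1/2 of the job, leaving 1/2.
Translator D works at 1/20 per hour, so finishing takes 1/2 ÷ 1/20 = 10 hours.

10 hours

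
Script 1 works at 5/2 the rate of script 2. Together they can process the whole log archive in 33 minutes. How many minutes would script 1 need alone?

Let script 2's rate be r; then script 1's rate is (5/2)r, so together (5/2 + 1)r = (7/2)r = 1/33.
Thus r = 2/231 per minute.
Script 2 alone: 231/2 minutes; script 1 alone: 231/5 minutes.

231/5 minutes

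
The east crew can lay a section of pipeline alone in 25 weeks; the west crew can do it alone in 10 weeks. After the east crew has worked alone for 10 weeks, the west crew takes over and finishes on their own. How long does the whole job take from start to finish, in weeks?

In 10 weeks the east crew does 10/25 = 2/5 of the job, leaving 3/5.
The west crew works at 1/10 per week, so finishing takes 3/5 ÷ 1/10 = 6 weeks.
Total time = 10 + 6 = 16 weeks.

16 weeks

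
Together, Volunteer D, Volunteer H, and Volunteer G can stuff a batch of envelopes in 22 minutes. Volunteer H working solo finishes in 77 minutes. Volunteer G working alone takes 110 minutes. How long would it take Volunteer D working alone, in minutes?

385/9 minutes

Combined rate is 1/22 per minute.
Known contribution: 1/77 + 1/110 = (10 + 7)/770 = 17/770 per minute.
So Volunteer D's rate is 1/22 − 17/770 = 9/385, meaning 385/9 minutes alone.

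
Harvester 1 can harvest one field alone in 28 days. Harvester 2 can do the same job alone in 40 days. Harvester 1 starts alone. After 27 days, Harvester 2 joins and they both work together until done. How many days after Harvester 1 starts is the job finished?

469/17 days

In the first 27 days Harvester 1 alone does 27/28 of the job, leaving 1/28.
Once everyone is working, combined rate: 1/28 + 1/40 = (10 + 7)/280 = 17/280 per day.
Remaining 1/28 at 17/280 per day takes 10/17 days.
Total from the start = 27 + 10/17 = 469/17 days.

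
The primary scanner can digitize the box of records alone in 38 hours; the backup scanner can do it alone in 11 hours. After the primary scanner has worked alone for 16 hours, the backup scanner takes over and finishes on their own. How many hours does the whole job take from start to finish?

425/19 hours

In 16 hours the primary scanner does 16/38 = 8/19 of the job, leaving 11/19.
The backup scanner works at 1/11 per hour, so finishing takes 11/19 ÷ 1/11 = 121/19 hours.
Total time = 16 + 121/19 = 425/19 hours.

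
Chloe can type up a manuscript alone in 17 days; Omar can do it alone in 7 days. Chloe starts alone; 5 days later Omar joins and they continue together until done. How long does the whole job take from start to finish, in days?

In 5 days Chloe does 5/17 of the job, leaving 12/17.
Chloe and Omar together work at 24/119 per day, so finishing takes 12/17 ÷ 24/119 = 7/2 days.
Total time = 5 + 7/2 = 17/2 days.

17/2 days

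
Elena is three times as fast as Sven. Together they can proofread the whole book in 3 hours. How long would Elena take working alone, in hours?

4 hours

Let Sven's rate be r; then Elena's rate is 3r, so together (3 + 1)r = 4r = 1/3.
Thus r = 1/12 per hour.
Sven alone: 12 hours; Elena alone: 4 hours.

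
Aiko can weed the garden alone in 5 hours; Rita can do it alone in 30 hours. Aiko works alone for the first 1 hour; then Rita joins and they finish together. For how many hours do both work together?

24/7 hours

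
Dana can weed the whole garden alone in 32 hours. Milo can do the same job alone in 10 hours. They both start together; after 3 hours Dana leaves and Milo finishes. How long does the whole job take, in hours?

In the first 3 hours the combined rate is 21/160, so 63/160 of the job is done, leaving 97/160.
After Dana leaves the rate is 1/10 per hour; the remaining 97/160 takes 97/16 hours.
Total = 3 + 97/16 = 145/16 hours.

145/16 hours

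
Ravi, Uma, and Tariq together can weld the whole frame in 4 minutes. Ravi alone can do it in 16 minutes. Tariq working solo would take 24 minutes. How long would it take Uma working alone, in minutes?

48/7 minutes

Combined rate is 1/4 per minute.
Known contribution: 1/16 + 1/24 = (3 + 2)/48 = 5/48 per minute.
So Uma's rate is 1/4 − 5/48 = 7/48, meaning 48/7 minutes alone.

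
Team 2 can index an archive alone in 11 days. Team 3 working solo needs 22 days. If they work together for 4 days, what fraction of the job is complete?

Combined rate: 1/11 + 1/22 = (2 + 1)/22 = 3/22 per day.
In 4 days they complete 4·3/22 = 6/11 of the job.

6/11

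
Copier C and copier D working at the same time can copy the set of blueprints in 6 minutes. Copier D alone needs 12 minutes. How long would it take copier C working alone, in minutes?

12 minutes

Combined rate is 1/6 per minute.
Known contribution: 1/12 per minute.
So copier C's rate is 1/6 − 1/12 = 1/12, meaning 12 minutes alone.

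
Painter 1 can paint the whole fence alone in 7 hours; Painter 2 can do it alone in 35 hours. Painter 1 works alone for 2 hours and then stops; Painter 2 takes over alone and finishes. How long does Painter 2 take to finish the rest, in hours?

25 hours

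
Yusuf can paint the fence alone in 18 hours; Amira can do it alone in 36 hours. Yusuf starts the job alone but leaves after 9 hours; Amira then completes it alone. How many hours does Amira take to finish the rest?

In 9 hours Yusuf does 9/18 = 1/2 of the job, leaving 1/2.
Amira works at 1/36 per hour, so finishing takes 1/2 ÷ 1/36 = 18 hours.

18 hours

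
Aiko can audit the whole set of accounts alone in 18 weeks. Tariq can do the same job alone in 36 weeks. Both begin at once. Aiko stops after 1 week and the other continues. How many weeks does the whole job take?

34 weeks

In the first 1 week the combined rate is 1/12, so 1/12 of the job is done, leaving 11/12.
After Aiko leaves the rate is 1/36 per week; the remaining 11/12 takes 33 weeks.
Total = 1 + 33 = 34 weeks.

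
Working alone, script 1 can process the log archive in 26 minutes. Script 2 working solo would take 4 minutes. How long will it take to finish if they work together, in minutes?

With two workers the combined time is the product over the sum: 26·4/(26+4) = 104/30 = 52/15 minutes.

52/15 minutes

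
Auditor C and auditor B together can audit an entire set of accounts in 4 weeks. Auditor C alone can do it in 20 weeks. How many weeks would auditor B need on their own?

5 weeks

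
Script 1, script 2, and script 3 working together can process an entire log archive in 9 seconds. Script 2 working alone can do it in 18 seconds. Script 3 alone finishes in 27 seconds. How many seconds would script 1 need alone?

54 seconds

Combined rate is 1/9 per second.
Known contribution: 1/18 + 1/27 = (3 + 2)/54 = 5/54 per second.
So script 1's rate is 1/9 − 5/54 = 1/54, meaning 54 seconds alone.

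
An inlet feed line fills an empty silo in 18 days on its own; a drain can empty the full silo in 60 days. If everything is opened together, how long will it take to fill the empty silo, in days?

Net rate = 1/18 − 1/60 = (10 − 3)/180 = 7/180 per day.
Filling time = 1 ÷ (7/180) = 180/7 days.

180/7 days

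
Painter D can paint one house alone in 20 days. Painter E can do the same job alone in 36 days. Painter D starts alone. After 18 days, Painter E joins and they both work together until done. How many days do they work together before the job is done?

In the first 18 days Painter D alone does 18/20 = 9/10 of the job, leaving 1/10.
Once everyone is working, combined rate: 1/20 + 1/36 = (9 + 5)/180 = 14/180 = 7/90 per day.
Remaining 1/10 at 7/90 per day takes 9/7 days.

9/7 days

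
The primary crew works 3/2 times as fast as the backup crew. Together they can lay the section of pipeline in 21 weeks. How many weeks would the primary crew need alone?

Let the backup crew's rate be r; then the primary crew's rate is (3/2)r, so together (3/2 + 1)r = (5/2)r = 1/21.
Thus r = 2/105 per week.
The backup crew alone: 105/2 weeks; the primary crew alone: 35 weeks.

35 weeks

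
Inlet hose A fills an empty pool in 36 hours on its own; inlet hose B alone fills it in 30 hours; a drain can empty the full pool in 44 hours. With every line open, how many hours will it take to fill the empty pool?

495/19 hours

Net rate = 1/36 + 1/30 − 1/44 = (55 + 66 − 45)/1980 = 76/1980 = 19/495 per hour.
Filling time = 1 ÷ (19/495) = 495/19 hours.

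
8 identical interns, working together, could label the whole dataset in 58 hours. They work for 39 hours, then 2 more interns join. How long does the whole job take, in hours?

One intern does 1/464 of the job per hour.
After 39 hours with 8 interns, 39/58 is done (19/58 left).
With 10 interns the rate is 10/464 = 5/232, so the rest takes 19/58 ÷ 5/232 = 76/5 hours.
Total = 39 + 76/5 = 271/5 hours.

271/5 hours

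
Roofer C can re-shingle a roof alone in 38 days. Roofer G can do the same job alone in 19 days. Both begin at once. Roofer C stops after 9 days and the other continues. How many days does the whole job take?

In the first 9 days the combined rate is 3/38, so 27/38 of the job is done, leaving 11/38.
After Roofer C leaves the rate is 1/19 per day; the remaining 11/38 takes 11/2 days.
Total = 9 + 11/2 = 29/2 days.

29/2 days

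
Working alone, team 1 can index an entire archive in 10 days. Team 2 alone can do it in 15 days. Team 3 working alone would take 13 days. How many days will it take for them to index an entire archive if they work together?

78/19 days

Combined rate: 1/10 + 1/15 + 1/13 = (39 + 26 + 30)/390 = 95/390 = 19/78 per day.
Time = 1 ÷ (19/78) = 78/19 days.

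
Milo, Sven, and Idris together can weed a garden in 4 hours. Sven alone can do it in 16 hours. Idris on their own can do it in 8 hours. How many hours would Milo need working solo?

16 hours

Combined rate is 1/4 per hour.
Known contribution: 1/16 + 1/8 = (1 + 2)/16 = 3/16 per hour.
So Milo's rate is 1/4 − 3/16 = 1/16, meaning 16 hours alone.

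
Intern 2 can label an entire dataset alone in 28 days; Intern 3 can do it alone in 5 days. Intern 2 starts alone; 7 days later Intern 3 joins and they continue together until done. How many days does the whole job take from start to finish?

112/11 days

In 7 days Intern 2 does 7/28 = 1/4 of the job, leaving 3/4.
Intern 2 and Intern 3 together work at 33/140 per day, so finishing takes 3/4 ÷ 33/140 = 35/11 days.
Total time = 7 + 35/11 = 112/11 days.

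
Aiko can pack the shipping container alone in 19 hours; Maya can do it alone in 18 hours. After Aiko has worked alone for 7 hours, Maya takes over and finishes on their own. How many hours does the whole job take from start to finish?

349/19 hours

In 7 hours Aiko does 7/19 of the job, leaving 12/19.
Maya works at 1/18 per hour, so finishing takes 12/19 ÷ 1/18 = 216/19 hours.
Total time = 7 + 216/19 = 349/19 hours.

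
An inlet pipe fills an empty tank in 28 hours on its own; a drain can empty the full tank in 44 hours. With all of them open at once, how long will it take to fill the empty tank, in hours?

Net rate = 1/28 − 1/44 = (11 − 7)/308 = 4/308 = 1/77 per hour.
Filling time = 1 ÷ (1/77) = 77 hours.

77 hours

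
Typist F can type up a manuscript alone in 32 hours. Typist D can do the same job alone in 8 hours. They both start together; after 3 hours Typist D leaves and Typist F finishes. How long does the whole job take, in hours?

In the first 3 hours the combined rate is 5/32, so 15/32 of the job is done, leaving 17/32.
After Typist D leaves the rate is 1/32 per hour; the remaining 17/32 takes 17 hours.
Total = 3 + 17 = 20 hours.

20 hours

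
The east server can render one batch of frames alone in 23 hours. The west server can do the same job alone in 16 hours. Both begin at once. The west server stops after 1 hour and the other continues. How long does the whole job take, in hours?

In the first 1 hour the combined rate is 39/368, so 39/368 of the job is done, leaving 329/368.
After the west server leaves the rate is 1/23 per hour; the remaining 329/368 takes 329/16 hours.
Total = 1 + 329/16 = 345/16 hours.

345/16 hours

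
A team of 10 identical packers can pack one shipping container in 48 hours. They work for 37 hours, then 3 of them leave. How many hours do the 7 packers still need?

110/7 hours

One packer does 1/480 of the job per hour.
After 37 hours with 10 packers, 37/48 is done (11/48 left).
With 7 packers the rate is 7/480, so the rest takes 11/48 ÷ 7/480 = 110/7 hours.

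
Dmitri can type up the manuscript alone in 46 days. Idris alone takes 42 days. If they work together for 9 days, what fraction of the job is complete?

Combined rate: 1/46 + 1/42 = (21 + 23)/966 = 44/966 = 22/483 per day.
In 9 days they complete 9·22/483 = 66/161 of the job.

66/161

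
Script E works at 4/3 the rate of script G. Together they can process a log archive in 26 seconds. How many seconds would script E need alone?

Let script G's rate be r; then script E's rate is (4/3)r, so together (4/3 + 1)r = (7/3)r = 1/26.
Thus r = 3/182 per second.
Script G alone: 182/3 seconds; script E alone: 91/2 seconds.

91/2 seconds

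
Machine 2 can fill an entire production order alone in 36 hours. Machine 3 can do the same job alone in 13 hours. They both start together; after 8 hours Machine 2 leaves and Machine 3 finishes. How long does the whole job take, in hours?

91/9 hours

In the first 8 hours the combined rate is 49/468, so 98/117 of the job is done, leaving 19/117.
After Machine 2 leaves the rate is 1/13 per hour; the remaining 19/117 takes 19/9 hours.
Total = 8 + 19/9 = 91/9 hours.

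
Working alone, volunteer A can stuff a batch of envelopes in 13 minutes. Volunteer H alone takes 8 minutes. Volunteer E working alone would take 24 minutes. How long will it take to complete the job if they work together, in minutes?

Combined rate: 1/13 + 1/8 + 1/24 = (24 + 39 + 13)/312 = 76/312 = 19/78 per minute.
Time = 1 ÷ (19/78) = 78/19 minutes.

78/19 minutes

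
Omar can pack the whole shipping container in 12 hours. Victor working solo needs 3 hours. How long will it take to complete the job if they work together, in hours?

12/5 hours

Combined rate: 1/12 + 1/3 = (1 + 4)/12 = 5/12 per hour.
Time = 1 ÷ (5/12) = 12/5 hours.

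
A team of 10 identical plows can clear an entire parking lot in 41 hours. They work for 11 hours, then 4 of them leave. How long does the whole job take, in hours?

One plow does 1/410 of the job per hour.
After 11 hours with 10 plows, 11/41 is done (30/41 left).
With 6 plows the rate is 6/410 = 3/205, so the rest takes 30/41 ÷ 3/205 = 50 hours.
Total = 11 + 50 = 61 hours.

61 hours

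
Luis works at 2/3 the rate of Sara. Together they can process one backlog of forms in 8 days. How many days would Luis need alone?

20 days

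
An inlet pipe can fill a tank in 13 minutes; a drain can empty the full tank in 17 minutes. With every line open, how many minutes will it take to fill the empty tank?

Net rate = 1/13 − 1/17 = (17 − 13)/221 = 4/221 per minute.
Filling time = 1 ÷ (4/221) = 221/4 minutes.

221/4 minutes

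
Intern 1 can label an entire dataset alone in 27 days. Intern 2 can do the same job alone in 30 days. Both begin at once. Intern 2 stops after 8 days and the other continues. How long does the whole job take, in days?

In the first 8 days the combined rate is 19/270, so 76/135 of the job is done, leaving 59/135.
After intern 2 leaves the rate is 1/27 per day; the remaining 59/135 takes 59/5 days.
Total = 8 + 59/5 = 99/5 days.

99/5 days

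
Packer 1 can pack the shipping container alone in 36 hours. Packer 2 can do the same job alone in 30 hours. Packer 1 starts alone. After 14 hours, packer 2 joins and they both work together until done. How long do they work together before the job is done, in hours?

In the first 14 hours packer 1 alone does 14/36 = 7/18 of the job, leaving 11/18.
Once everyone is working, combined rate: 1/36 + 1/30 = (5 + 6)/180 = 11/180 per hour.
Remaining 11/18 at 11/180 per hour takes 10 hours.

10 hours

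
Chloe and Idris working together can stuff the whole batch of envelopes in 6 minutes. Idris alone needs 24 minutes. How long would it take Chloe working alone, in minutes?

Combined rate is 1/6 per minute.
Known contribution: 1/24 per minute.
So Chloe's rate is 1/6 − 1/24 = 1/8, meaning 8 minutes alone.

8 minutes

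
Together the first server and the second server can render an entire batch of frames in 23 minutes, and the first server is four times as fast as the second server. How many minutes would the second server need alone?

Let the second server's rate be r; then the first server's rate is 4r, so together (4 + 1)r = 5r = 1/23.
Thus r = 1/115 per minute.
The second server alone: 115 minutes; the first server alone: 115/4 minutes.

115 minutes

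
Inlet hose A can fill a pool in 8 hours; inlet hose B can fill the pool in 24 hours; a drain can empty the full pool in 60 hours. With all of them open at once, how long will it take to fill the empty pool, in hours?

20/3 hours

Net rate = 1/8 + 1/24 − 1/60 = (15 + 5 − 2)/120 = 18/120 = 3/20 per hour.
Filling time = 1 ÷ (3/20) = 20/3 hours.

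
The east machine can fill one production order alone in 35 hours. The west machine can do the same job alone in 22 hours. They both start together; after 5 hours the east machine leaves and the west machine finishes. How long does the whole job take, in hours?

132/7 hours

In the first 5 hours the combined rate is 57/770, so 57/154 of the job is done, leaving 97/154.
After the east machine leaves the rate is 1/22 per hour; the remaining 97/154 takes 97/7 hours.
Total = 5 + 97/7 = 132/7 hours.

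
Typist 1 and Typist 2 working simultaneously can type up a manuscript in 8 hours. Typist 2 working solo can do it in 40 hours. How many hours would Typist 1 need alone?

Combined rate is 1/8 per hour.
Known contribution: 1/40 per hour.
So Typist 1's rate is 1/8 − 1/40 = 1/10, meaning 10 hours alone.

10 hours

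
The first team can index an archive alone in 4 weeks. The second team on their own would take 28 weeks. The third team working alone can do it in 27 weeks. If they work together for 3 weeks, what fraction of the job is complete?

61/63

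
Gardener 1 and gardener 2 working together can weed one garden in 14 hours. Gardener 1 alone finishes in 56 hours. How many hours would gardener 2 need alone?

Combined rate is 1/14 per hour.
Known contribution: 1/56 per hour.
So gardener 2's rate is 1/14 − 1/56 = 3/56, meaning 56/3 hours alone.

56/3 hours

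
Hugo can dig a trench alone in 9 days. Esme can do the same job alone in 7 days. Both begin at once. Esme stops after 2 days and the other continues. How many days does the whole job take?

In the first 2 days the combined rate is 16/63, so 32/63 of the job is done, leaving 31/63.
After Esme leaves the rate is 1/9 per day; the remaining 31/63 takes 31/7 days.
Total = 2 + 31/7 = 45/7 days.

45/7 days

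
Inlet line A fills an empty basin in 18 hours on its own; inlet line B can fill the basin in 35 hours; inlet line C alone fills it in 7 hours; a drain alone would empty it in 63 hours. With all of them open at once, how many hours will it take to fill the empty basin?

Net rate = 1/18 + 1/35 + 1/7 − 1/63 = (35 + 18 + 90 − 10)/630 = 133/630 = 19/90 per hour.
Filling time = 1 ÷ (19/90) = 90/19 hours.

90/19 hours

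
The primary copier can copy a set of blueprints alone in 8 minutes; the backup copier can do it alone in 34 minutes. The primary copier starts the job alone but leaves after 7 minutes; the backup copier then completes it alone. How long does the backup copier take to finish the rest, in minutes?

In 7 minutes the primary copier does 7/8 of the job, leaving 1/8.
The backup copier works at 1/34 per minute, so finishing takes 1/8 ÷ 1/34 = 17/4 minutes.

17/4 minutes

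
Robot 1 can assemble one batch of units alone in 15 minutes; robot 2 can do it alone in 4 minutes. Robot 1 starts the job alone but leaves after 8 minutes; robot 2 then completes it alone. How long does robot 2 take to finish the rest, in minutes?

In 8 minutes robot 1 does 8/15 of the job, leaving 7/15.
Robot 2 works at 1/4 per minute, so finishing takes 7/15 ÷ 1/4 = 28/15 minutes.

28/15 minutes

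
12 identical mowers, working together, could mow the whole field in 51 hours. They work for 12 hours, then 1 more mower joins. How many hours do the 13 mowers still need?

36 hours

One mower does 1/612 of the job per hour.
After 12 hours with 12 mowers, 4/17 is done (13/17 left).
With 13 mowers the rate is 13/612, so the rest takes 13/17 ÷ 13/612 = 36 hours.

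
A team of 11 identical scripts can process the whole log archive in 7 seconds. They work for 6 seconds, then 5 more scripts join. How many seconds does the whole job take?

107/16 seconds

One script does 1/77 of the job per second.
After 6 seconds with 11 scripts, 6/7 is done (1/7 left).
With 16 scripts the rate is 16/77, so the rest takes 1/7 ÷ 16/77 = 11/16 seconds.
Total = 6 + 11/16 = 107/16 seconds.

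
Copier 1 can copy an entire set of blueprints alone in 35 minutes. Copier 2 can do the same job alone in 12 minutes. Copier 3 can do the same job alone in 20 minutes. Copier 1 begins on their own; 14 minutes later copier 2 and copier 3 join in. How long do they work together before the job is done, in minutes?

In the first 14 minutes copier 1 alone does 14/35 = 2/5 of the job, leaving 3/5.
Once everyone is working, combined rate: 1/35 + 1/12 + 1/20 = (12 + 35 + 21)/420 = 68/420 = 17/105 per minute.
Remaining 3/5 at 17/105 per minute takes 63/17 minutes.

63/17 minutes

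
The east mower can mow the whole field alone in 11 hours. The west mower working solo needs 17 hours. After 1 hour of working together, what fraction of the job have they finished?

28/187

Combined rate: 1/11 + 1/17 = (17 + 11)/187 = 28/187 per hour.
In 1 hour they complete 1·28/187 = 28/187 of the job.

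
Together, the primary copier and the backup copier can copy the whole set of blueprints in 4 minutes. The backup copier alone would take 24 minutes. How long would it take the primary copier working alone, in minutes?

Combined rate is 1/4 per minute.
Known contribution: 1/24 per minute.
So the primary copier's rate is 1/4 − 1/24 = 5/24, meaning 24/5 minutes alone.

24/5 minutes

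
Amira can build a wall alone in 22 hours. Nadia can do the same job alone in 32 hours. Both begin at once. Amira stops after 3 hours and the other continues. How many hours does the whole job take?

304/11 hours

In the first 3 hours the combined rate is 27/352, so 81/352 of the job is done, leaving 271/352.
After Amira leaves the rate is 1/32 per hour; the remaining 271/352 takes 271/11 hours.
Total = 3 + 271/11 = 304/11 hours.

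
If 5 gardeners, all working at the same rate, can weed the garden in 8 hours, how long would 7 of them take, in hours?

40/7 hours

Total work is 5·8 = 40 gardener-hours.
With 7 gardeners: 40/7 hours.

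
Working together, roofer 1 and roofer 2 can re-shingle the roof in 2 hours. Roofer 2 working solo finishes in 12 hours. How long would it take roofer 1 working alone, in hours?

Combined rate is 1/2 per hour.
Known contribution: 1/12 per hour.
So roofer 1's rate is 1/2 − 1/12 = 5/12, meaning 12/5 hours alone.

12/5 hours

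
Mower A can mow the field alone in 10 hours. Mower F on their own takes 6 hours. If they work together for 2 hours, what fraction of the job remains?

Combined rate: 1/10 + 1/6 = (3 + 5)/30 = 8/30 = 4/15 per hour.
In 2 hours they complete 2·4/15 = 8/15 of the job.
So 7/15 remains.

7/15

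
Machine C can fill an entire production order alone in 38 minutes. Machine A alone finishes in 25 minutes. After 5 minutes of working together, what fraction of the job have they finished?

63/190

Combined rate: 1/38 + 1/25 = (25 + 38)/950 = 63/950 per minute.
In 5 minutes they complete 5·63/950 = 63/190 of the job.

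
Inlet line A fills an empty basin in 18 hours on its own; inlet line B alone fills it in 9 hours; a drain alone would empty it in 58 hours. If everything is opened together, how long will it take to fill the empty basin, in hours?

87/13 hours

Net rate = 1/18 + 1/9 − 1/58 = (29 + 58 − 9)/522 = 78/522 = 13/87 per hour.
Filling time = 1 ÷ (13/87) = 87/13 hours.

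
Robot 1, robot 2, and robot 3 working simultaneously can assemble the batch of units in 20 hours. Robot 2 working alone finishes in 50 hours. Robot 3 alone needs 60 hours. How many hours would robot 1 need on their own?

Combined rate is 1/20 per hour.
Known contribution: 1/50 + 1/60 = (6 + 5)/300 = 11/300 per hour.
So robot 1's rate is 1/20 − 11/300 = 1/75, meaning 75 hours alone.

75 hours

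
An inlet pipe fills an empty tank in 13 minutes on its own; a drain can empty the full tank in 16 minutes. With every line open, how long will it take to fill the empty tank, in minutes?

Net rate = 1/13 − 1/16 = (16 − 13)/208 = 3/208 per minute.
Filling time = 1 ÷ (3/208) = 208/3 minutes.

208/3 minutes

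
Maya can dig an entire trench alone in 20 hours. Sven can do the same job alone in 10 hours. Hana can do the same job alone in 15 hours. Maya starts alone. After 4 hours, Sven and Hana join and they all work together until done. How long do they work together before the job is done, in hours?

48/13 hours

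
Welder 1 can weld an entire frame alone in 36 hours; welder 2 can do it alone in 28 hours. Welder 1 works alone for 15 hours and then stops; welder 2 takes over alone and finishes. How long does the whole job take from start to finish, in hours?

94/3 hours

In 15 hours welder 1 does 15/36 = 5/12 of the job, leaving 7/12.
Welder 2 works at 1/28 per hour, so finishing takes 7/12 ÷ 1/28 = 49/3 hours.
Total time = 15 + 49/3 = 94/3 hours.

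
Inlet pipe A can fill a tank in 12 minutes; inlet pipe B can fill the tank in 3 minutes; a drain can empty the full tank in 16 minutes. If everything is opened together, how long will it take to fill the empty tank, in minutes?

Net rate = 1/12 + 1/3 − 1/16 = (4 + 16 − 3)/48 = 17/48 per minute.
Filling time = 1 ÷ (17/48) = 48/17 minutes.

48/17 minutes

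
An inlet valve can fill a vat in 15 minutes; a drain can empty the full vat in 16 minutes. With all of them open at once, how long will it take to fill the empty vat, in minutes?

Net rate = 1/15 − 1/16 = (16 − 15)/240 = 1/240 per minute.
Filling time = 1 ÷ (1/240) = 240 minutes.

240 minutes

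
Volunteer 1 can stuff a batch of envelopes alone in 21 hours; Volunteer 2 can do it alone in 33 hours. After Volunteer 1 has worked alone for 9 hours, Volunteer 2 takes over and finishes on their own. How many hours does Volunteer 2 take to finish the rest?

In 9 hours Volunteer 1 does 9/21 = 3/7 of the job, leaving 4/7.
Volunteer 2 works at 1/33 per hour, so finishing takes 4/7 ÷ 1/33 = 132/7 hours.

132/7 hours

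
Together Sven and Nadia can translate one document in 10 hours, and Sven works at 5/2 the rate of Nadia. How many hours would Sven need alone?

Let Nadia's rate be r; then Sven's rate is (5/2)r, so together (5/2 + 1)r = (7/2)r = 1/10.
Thus r = 1/35 per hour.
Nadia alone: 35 hours; Sven alone: 14 hours.

14 hours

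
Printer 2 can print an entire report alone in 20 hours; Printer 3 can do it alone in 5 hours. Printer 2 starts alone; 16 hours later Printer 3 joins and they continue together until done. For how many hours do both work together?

4/5 hours

In 16 hours Printer 2 does 16/20 = 4/5 of the job, leaving 1/5.
Printer 2 and Printer 3 together work at 1/4 per hour, so finishing takes 1/5 ÷ 1/4 = 4/5 hours.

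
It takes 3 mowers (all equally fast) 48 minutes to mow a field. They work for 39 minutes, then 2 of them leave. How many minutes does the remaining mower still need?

One mower does 1/144 of the job per minute.
After 39 minutes with 3 mowers, 13/16 is done (3/16 left).
With 1 mower the rate is 1/144, so the rest takes 3/16 ÷ 1/144 = 27 minutes.

27 minutes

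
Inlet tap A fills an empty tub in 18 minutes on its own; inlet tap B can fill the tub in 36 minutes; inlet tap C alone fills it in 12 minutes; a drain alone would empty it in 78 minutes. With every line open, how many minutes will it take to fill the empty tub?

13/2 minutes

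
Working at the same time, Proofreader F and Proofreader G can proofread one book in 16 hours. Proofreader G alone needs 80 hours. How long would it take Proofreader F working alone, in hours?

Combined rate is 1/16 per hour.
Known contribution: 1/80 per hour.
So Proofreader F's rate is 1/16 − 1/80 = 1/20, meaning 20 hours alone.

20 hours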